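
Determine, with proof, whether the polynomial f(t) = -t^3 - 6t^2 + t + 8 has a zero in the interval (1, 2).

Such a root exists.

f(1) = 2 and f(2) = -22, which have opposite signs.
Since f is a polynomial it is continuous on [1, 2].
By the Intermediate Value Theorem f must vanish at some point of (1, 2).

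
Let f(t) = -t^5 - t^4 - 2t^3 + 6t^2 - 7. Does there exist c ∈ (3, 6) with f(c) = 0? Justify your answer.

No.

f(3) = -331 and f(6) = -9295, both negative, so a sign-change argument is unavailable; we show f keeps this sign on the whole interval.
Shift to the endpoint 3: with t = 3 + u (0 < u < 3), one computes f(3 + u) = -u^5 - 16u^4 - 104u^3 - 336u^2 - 531u - 331.
All 6 nonzero coefficients of this polynomial in u are negative; hence for u > 0 the value is a sum of negative terms (the constant -331 among them).
Therefore f(t) < 0 throughout (3, 6), and f has no zero there.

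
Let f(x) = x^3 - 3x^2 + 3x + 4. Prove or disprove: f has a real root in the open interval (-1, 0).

f(-1) = -3 and f(0) = 4, which have opposite signs.
Since f is a polynomial it is continuous on [-1, 0].
By the Intermediate Value Theorem f must vanish at some point of (-1, 0).

Such a root exists.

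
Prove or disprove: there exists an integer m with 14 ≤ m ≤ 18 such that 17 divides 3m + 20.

m = 16

m = 16 works, since 3·16 + 20 = 68 = 4·17.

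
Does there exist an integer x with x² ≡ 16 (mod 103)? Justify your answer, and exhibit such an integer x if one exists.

Take x = 4. Then 4² = 16, and since 0 ≤ 16 < 103 this is already reduced: 4² ≡ 16 (mod 103).

x = 4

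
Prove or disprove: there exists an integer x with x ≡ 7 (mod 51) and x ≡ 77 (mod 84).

There is no such integer.

Reduce both congruences modulo 3, which divides 51 and 84: they say x ≡ 7 (mod 3) and x ≡ 77 (mod 3).
But 7 mod 3 = 1 while 77 mod 3 = 2, a contradiction.
Therefore no such x exists.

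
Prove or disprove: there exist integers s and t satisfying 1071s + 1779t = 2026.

No such integers exist.

gcd(1071, 1779) = 3, so every integer of the form 1071s + 1779t is a multiple of 3.
However 2026 leaves remainder 1 on division by 3.
Hence no integers s, t satisfy the equation.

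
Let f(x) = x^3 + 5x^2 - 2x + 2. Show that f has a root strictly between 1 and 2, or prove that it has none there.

The endpoint values f(1) = 6 and f(2) = 26 are both positive. Claim: f(x) > 0 for every x in (1, 2).
Substitute x = 1 + u, where 0 < u < 1 on the interval. Expanding, f(1 + u) = u^3 + 8u^2 + 11u + 6.
The nonzero coefficients here are all positive, so for u > 0 every term is positive (or zero), and the constant term 6 is strictly positive.
So f is strictly positive on (1, 2); no root exists in the interval.

No.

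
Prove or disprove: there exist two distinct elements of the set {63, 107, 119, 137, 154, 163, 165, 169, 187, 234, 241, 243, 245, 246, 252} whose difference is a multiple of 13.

63 and 154 are such a pair.

Reduce each element mod 13: 63↦11, 107↦3, 119↦2, 137↦7, 154↦11, 163↦7, 165↦9, 169↦0, 187↦5, 234↦0, 241↦7, 243↦9, 245↦11, 246↦12, 252↦5. The residue 11 repeats (at 63 and 154), and 154 − 63 = 91 = 7·13.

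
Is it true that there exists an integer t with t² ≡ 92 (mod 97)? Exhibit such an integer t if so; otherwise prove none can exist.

There is no such integer.

97 is prime, so by Euler's criterion 92 is a square mod 97 iff 92^((97−1)/2) = 92^48 ≡ 1 (mod 97).
Squaring successively (mod 97): 92^2 = 8464 ≡ 25; 92^4 ≡ 25² = 625 ≡ 43; 92^8 ≡ 43² = 1849 ≡ 6; 92^16 ≡ 6² = 36 ≡ 36; 92^32 ≡ 36² = 1296 ≡ 35.
Since 48 = 32 + 16, 92^48 ≡ 35 · 36; multiplying out mod 97: 35·36 = 1260 ≡ 96. Thus 92^48 ≡ 96 ≡ −1 (mod 97).
By Euler's criterion 92 is a quadratic non-residue mod 97: no t satisfies t² ≡ 92 (mod 97).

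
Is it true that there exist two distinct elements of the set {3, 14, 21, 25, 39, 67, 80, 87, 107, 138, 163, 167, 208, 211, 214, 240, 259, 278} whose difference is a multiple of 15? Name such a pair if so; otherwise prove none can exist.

3 and 138 are such a pair.

Reduce each element mod 15: 3↦3, 14↦14, 21↦6, 25↦10, 39↦9, 67↦7, 80↦5, 87↦12, 107↦2, 138↦3, 163↦13, 167↦2, 208↦13, 211↦1, 214↦4, 240↦0, 259↦4, 278↦8. The residue 3 repeats (at 3 and 138), and 138 − 3 = 135 = 9·15.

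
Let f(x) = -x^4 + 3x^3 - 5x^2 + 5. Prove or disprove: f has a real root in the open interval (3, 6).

No such root exists.

f(3) = -40 and f(6) = -823, both negative, so a sign-change argument is unavailable; we show f keeps this sign on the whole interval.
Substitute x = 3 + u, where 0 < u < 3 on the interval. Expanding, f(3 + u) = -u^4 - 9u^3 - 32u^2 - 57u - 40.
All 5 nonzero coefficients of this polynomial in u are negative; hence for u > 0 the value is a sum of negative terms (the constant -40 among them).
So f is strictly negative on (3, 6); no root exists in the interval.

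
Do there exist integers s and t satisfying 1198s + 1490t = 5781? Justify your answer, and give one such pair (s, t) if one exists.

gcd(1198, 1490) = 2, so every integer of the form 1198s + 1490t is a multiple of 2.
But 5781 is not a multiple of 2 (it leaves remainder 1).
So the equation is unsolvable over ℤ.

There are no such integers.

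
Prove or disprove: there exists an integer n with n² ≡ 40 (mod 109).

109 is prime, so by Euler's criterion 40 is a square mod 109 iff 40^((109−1)/2) = 40^54 ≡ 1 (mod 109).
Squaring successively (mod 109): 40^2 = 1600 ≡ 74; 40^4 ≡ 74² = 5476 ≡ 26; 40^8 ≡ 26² = 676 ≡ 22; 40^16 ≡ 22² = 484 ≡ 48; 40^32 ≡ 48² = 2304 ≡ 15.
Since 54 = 32 + 16 + 4 + 2, 40^54 ≡ 15 · 48 · 26 · 74; multiplying out mod 109: 15·48 = 720 ≡ 66, then 66·26 = 1716 ≡ 81, then 81·74 = 5994 ≡ 108. Thus 40^54 ≡ 108 ≡ −1 (mod 109).
The value −1 means 40 is a non-residue modulo 109, so n² ≡ 40 (mod 109) is impossible.

There is no such integer.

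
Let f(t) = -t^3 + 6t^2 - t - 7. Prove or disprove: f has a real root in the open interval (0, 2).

Such a root exists.

f(0) = -7 and f(2) = 7, which have opposite signs.
f is continuous everywhere (it is a polynomial), in particular on [0, 2].
By the Intermediate Value Theorem f must vanish at some point of (0, 2).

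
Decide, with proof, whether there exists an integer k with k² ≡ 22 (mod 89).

k = 72

Take k = 72. Then 72² = 5184 = 58·89 + 22, so 72² ≡ 22 (mod 89).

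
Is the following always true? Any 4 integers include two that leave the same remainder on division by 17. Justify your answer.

No; for instance {56, 57, 58, 59} is a counterexample.

Consider the 4 integers 56, 57, 58, 59. They lie in distinct residue classes modulo 17, since 4 ≤ 17.
So no two of them leave the same remainder on division by 17; the claim fails for this set.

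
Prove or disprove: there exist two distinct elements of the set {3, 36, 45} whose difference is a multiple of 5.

Two integers differ by a multiple of 5 exactly when they have the same residue mod 5. The residues are 3↦3, 36↦1, 45↦0.
No residue repeats among the 3 elements, so no pair has difference ≡ 0 (mod 5).

No such pair exists.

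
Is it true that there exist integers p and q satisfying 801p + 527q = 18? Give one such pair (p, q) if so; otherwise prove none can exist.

p = 77, q = -117

801 and 527 are coprime, so 801p + 527q ranges over all of ℤ.
Dividing repeatedly: 801 = 1·527 + 274, 527 = 1·274 + 253, 274 = 1·253 + 21, 253 = 12·21 + 1, 21 = 21·1 + 0.
Back-substituting, 1 = 253 − 12·21 = 253 − 12·(274 − 1·253) = −12·274 + 13·253 = −12·274 + 13·(527 − 1·274) = 13·527 − 25·274 = 13·527 − 25·(801 − 1·527) = −25·801 + 38·527; that is, 801·(-25) + 527·38 = 1.
Multiplying through by 18: p = (-25)·18 = -450, q = 38·18 = 684 is a solution.
Shifting by a multiple of (527, −801) keeps it a solution: p = -450 + 1·527 = 77, q = 684 − 1·801 = -117.
Check: 801·77 + 527·(-117) = 61677 − 61659 = 18. ✓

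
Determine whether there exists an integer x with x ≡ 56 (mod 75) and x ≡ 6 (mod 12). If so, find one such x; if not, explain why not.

No such integer exists.

Both moduli are multiples of 3 = gcd(75, 12), so any solution would satisfy x ≡ 56 and x ≡ 6 modulo 3 simultaneously.
These are incompatible: 56 − 6 = 50 is not divisible by 3.
Therefore no such x exists.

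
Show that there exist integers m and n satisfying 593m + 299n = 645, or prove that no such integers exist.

m = 170, n = -335

Since gcd(593, 299) = 1, every integer is an integer combination of 593 and 299.
Dividing repeatedly: 593 = 1·299 + 294, 299 = 1·294 + 5, 294 = 58·5 + 4, 5 = 1·4 + 1, 4 = 4·1 + 0.
Back-substituting, 1 = 5 − 1·4 = 5 − (294 − 58·5) = −294 + 59·5 = −294 + 59·(299 − 1·294) = 59·299 − 60·294 = 59·299 − 60·(593 − 1·299) = −60·593 + 119·299; that is, 593·(-60) + 299·119 = 1.
Scaling by 645 gives the particular solution (m, n) = (-38700, 76755).
Shifting by a multiple of (299, −593) keeps it a solution: m = -38700 + 130·299 = 170, n = 76755 − 130·593 = -335.
Check: 593·170 + 299·(-335) = 100810 − 100165 = 645. ✓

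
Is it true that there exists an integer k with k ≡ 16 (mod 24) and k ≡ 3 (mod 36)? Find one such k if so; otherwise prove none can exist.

gcd(24, 36) = 12. If k ≡ 16 (mod 24) and k ≡ 3 (mod 36), then k ≡ 16 (mod 12) and k ≡ 3 (mod 12).
However 16 ≡ 4 and 3 ≡ 3 (mod 12), and 4 ≠ 3.
Therefore no such k exists.

No, no such integer exists.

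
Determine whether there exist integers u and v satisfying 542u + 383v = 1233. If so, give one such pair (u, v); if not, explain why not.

u = 239, v = -335

Since gcd(542, 383) = 1, every integer is an integer combination of 542 and 383.
Euclidean algorithm: 542 = 1·383 + 159, 383 = 2·159 + 65, 159 = 2·65 + 29, 65 = 2·29 + 7, 29 = 4·7 + 1, 7 = 7·1 + 0.
Unwinding: 1 = 29 − 4·7 = 29 − 4·(65 − 2·29) = −4·65 + 9·29 = −4·65 + 9·(159 − 2·65) = 9·159 − 22·65 = 9·159 − 22·(383 − 2·159) = −22·383 + 53·159 = −22·383 + 53·(542 − 1·383) = 53·542 − 75·383, i.e. 542·53 + 383·(-75) = 1.
Multiplying through by 1233: u = 53·1233 = 65349, v = (-75)·1233 = -92475 is a solution.
Shifting by a multiple of (383, −542) keeps it a solution: u = 65349 − 170·383 = 239, v = -92475 + 170·542 = -335.
Check: 542·239 + 383·(-335) = 129538 − 128305 = 1233. ✓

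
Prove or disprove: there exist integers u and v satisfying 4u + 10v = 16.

Since gcd(4, 10) = 2 and 16 = 2·8, Bézout's identity guarantees a solution.
Dividing through by 2 reduces the equation to 2u + 5v = 8.
Run the Euclidean algorithm on 5 and 2: 5 = 2·2 + 1, 2 = 2·1 + 0.
Back-substituting, 1 = 5 − 2·2; that is, 2·(-2) + 5·1 = 1.
Multiplying through by 8: u = (-2)·8 = -16, v = 1·8 = 8 is a solution.
Shifting by a multiple of (5, −2) keeps it a solution: u = -16 + 4·5 = 4, v = 8 − 4·2 = 0.
Check: 4·4 + 10·0 = 16 + 0 = 16. ✓

u = 4, v = 0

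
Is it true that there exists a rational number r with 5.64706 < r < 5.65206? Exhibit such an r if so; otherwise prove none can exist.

Scale by 20: the interval becomes (112.94120, 113.04120), which contains the integer 113.
Dividing back, 5.64706 < 113/20 < 5.65206, and 113/20 is rational.

r = 113/20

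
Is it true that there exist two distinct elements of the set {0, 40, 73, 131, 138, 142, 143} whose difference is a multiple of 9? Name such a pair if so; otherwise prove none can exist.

Reduce each element modulo 9: 0↦0, 40↦4, 73↦1, 131↦5, 138↦3, 142↦7, 143↦8.
No residue repeats among the 7 elements, so no pair has difference ≡ 0 (mod 9).

There is no such pair.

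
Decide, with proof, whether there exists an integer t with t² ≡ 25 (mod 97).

t = 92

t = 92 works: 92² = 8464, and 8464 − 25 = 8439 = 87·97.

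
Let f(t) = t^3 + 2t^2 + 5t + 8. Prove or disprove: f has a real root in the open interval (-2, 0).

f(-2) = -2 and f(0) = 8, which have opposite signs.
As a polynomial, f is continuous on every closed interval.
By the Intermediate Value Theorem f must vanish at some point of (-2, 0).

Such a root exists.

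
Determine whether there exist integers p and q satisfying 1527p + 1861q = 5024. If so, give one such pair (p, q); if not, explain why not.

Since gcd(1527, 1861) = 1, every integer is an integer combination of 1527 and 1861.
Euclidean algorithm: 1861 = 1·1527 + 334, 1527 = 4·334 + 191, 334 = 1·191 + 143, 191 = 1·143 + 48, 143 = 2·48 + 47, 48 = 1·47 + 1, 47 = 47·1 + 0.
Unwinding: 1 = 48 − 1·47 = 48 − (143 − 2·48) = −143 + 3·48 = −143 + 3·(191 − 1·143) = 3·191 − 4·143 = 3·191 − 4·(334 − 1·191) = −4·334 + 7·191 = −4·334 + 7·(1527 − 4·334) = 7·1527 − 32·334 = 7·1527 − 32·(1861 − 1·1527) = −32·1861 + 39·1527, i.e. 1527·39 + 1861·(-32) = 1.
Scaling by 5024 gives the particular solution (p, q) = (195936, -160768).
Shifting by a multiple of (1861, −1527) keeps it a solution: p = 195936 − 105·1861 = 531, q = -160768 + 105·1527 = -433.
Indeed 1527·531 + 1861·(-433) = 810837 − 805813 = 5024.

p = 531, q = -433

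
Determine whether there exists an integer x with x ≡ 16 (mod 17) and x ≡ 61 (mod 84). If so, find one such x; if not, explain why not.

Since 17 and 84 share no common factor, CRT says the pair of congruences has a solution (unique mod 1428).
Any solution of the first congruence is x = 16 + 17t; substituting into the second, 17t ≡ 61 − 16 ≡ 45 (mod 84).
Note 17·5 = 85 ≡ 1 (mod 84) (as 85 − 1 = 1·84), so 17⁻¹ ≡ 5.
Multiplying by 5: t ≡ 5·45 = 225 ≡ 57 (mod 84).
With t = 57: x = 16 + 17·57 = 985.
Check: 985 mod 17 = 16, 985 mod 84 = 61. ✓

x = 985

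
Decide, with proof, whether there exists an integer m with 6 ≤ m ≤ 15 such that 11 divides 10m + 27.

No, no such integer m in that range exists.

The values of 10m + 27 for m = 6, 7, …, 15 are 87, 97, 107, 117, 127, 137, 147, 157, 167, 177; reduced mod 11 these are 10, 9, 8, 7, 6, 5, 4, 3, 2, 1.
None is 0, so 11 never divides 10m + 27 on this range.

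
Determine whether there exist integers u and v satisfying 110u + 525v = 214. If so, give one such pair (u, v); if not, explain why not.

Both 110 and 525 are divisible by gcd(110, 525) = 5, hence so is any combination 110u + 525v.
But 214 is not a multiple of 5 (it leaves remainder 4).
Hence no integers u, v satisfy the equation.

No such integers exist.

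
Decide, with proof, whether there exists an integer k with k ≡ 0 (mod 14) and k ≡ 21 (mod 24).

No such integer exists.

gcd(14, 24) = 2. If k ≡ 0 (mod 14) and k ≡ 21 (mod 24), then k ≡ 0 (mod 2) and k ≡ 21 (mod 2).
But 0 mod 2 = 0 while 21 mod 2 = 1, a contradiction.
Therefore no such k exists.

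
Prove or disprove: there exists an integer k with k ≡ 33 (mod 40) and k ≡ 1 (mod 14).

k = 113

The moduli are not coprime: gcd(40, 14) = 2. Compatibility requires 2 ∣ (1 − 33) = -32, which holds, so solutions exist.
Step through k = 33, 33 + 40, 33 + 2·40, …: the values 33, 73, 113 reduce mod 14 to 5, 3, 1. The value 113 hits 1.
Check: 113 mod 40 = 33, 113 mod 14 = 1. ✓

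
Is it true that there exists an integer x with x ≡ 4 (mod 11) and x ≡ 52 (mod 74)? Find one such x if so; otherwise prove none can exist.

gcd(11, 74) = 1, so the Chinese Remainder Theorem guarantees exactly one residue class mod 814 satisfying both.
Any solution of the first congruence is x = 4 + 11t; substituting into the second, 11t ≡ 52 − 4 ≡ 48 (mod 74).
Since 11·27 = 297 = 4·74 + 1, the inverse of 11 mod 74 is 27.
Multiplying by 27: t ≡ 27·48 = 1296 ≡ 38 (mod 74).
With t = 38: x = 4 + 11·38 = 422.
Verify: 422 = 38·11 + 4 and 422 = 5·74 + 52. ✓

x = 422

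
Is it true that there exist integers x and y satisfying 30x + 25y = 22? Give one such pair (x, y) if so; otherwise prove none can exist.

No, no such integers exist.

gcd(30, 25) = 5, so every integer of the form 30x + 25y is a multiple of 5.
However 22 leaves remainder 2 on division by 5.
Hence no integers x, y satisfy the equation.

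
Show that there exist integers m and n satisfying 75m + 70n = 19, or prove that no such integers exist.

There are no such integers.

Both 75 and 70 are divisible by gcd(75, 70) = 5, hence so is any combination 75m + 70n.
But 19 is not a multiple of 5 (it leaves remainder 4).
Therefore 75m + 70n = 19 has no solution in integers.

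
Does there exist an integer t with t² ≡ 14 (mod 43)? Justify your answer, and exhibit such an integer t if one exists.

t = 33 works: 33² = 1089, and 1089 − 14 = 1075 = 25·43.

t = 33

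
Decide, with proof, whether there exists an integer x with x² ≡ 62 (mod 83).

No such integer exists.

83 is prime, so by Euler's criterion 62 is a square mod 83 iff 62^((83−1)/2) = 62^41 ≡ 1 (mod 83).
Repeated squaring mod 83: 62^2 = 3844 ≡ 26; 62^4 ≡ 26² = 676 ≡ 12; 62^8 ≡ 12² = 144 ≡ 61; 62^16 ≡ 61² = 3721 ≡ 69; 62^32 ≡ 69² = 4761 ≡ 30.
Since 41 = 32 + 8 + 1, 62^41 ≡ 30 · 61 · 62; multiplying out mod 83: 30·61 = 1830 ≡ 4, then 4·62 = 248 ≡ 82. Thus 62^41 ≡ 82 ≡ −1 (mod 83).
The value −1 means 62 is a non-residue modulo 83, so x² ≡ 62 (mod 83) is impossible.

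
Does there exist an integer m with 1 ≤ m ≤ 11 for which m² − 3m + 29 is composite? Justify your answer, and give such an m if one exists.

m = 4

At m = 4: 4² − 3·4 + 29 = 33 = 3·11, which is composite.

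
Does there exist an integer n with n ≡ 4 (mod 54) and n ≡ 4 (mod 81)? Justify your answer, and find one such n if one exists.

n = 4

Here gcd(54, 81) = 27, and both 4 and 4 leave remainder 4 mod 27, so the system is consistent.
In fact n = 4 itself already satisfies 4 mod 81 = 4.
Check: 4 mod 54 = 4, 4 mod 81 = 4. ✓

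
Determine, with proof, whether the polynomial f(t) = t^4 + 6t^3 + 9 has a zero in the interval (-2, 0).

Yes, f has a root in the interval.

f(-2) = -23 and f(0) = 9, which have opposite signs.
As a polynomial, f is continuous on every closed interval.
By the Intermediate Value Theorem f must vanish at some point of (-2, 0).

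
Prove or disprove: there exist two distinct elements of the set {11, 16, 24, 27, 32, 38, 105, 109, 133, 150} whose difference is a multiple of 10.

Reduce each element modulo 10: 11↦1, 16↦6, 24↦4, 27↦7, 32↦2, 38↦8, 105↦5, 109↦9, 133↦3, 150↦0.
These 10 residues are pairwise different, hence no difference of two elements is divisible by 10.

No such pair exists.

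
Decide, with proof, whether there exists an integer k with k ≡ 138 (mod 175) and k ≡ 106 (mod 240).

gcd(175, 240) = 5. If k ≡ 138 (mod 175) and k ≡ 106 (mod 240), then k ≡ 138 (mod 5) and k ≡ 106 (mod 5).
But 138 mod 5 = 3 while 106 mod 5 = 1, a contradiction.
So no integer satisfies both congruences.

There is no such integer.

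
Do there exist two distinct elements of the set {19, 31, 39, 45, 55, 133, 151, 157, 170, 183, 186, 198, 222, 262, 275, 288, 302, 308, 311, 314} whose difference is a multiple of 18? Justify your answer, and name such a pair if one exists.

Yes: 19 and 55.

19 mod 18 = 1 and 55 mod 18 = 1, so 55 − 19 = 36 = 2·18.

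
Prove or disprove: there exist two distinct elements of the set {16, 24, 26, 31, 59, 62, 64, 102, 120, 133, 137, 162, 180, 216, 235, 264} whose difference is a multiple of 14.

Yes: 26 and 180.

Reduce each element mod 14: 16↦2, 24↦10, 26↦12, 31↦3, 59↦3, 62↦6, 64↦8, 102↦4, 120↦8, 133↦7, 137↦11, 162↦8, 180↦12, 216↦6, 235↦11, 264↦12. The residue 12 repeats (at 26 and 180), and 180 − 26 = 154 = 11·14.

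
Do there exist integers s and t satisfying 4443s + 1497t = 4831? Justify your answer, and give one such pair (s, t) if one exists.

gcd(4443, 1497) = 3, so every integer of the form 4443s + 1497t is a multiple of 3.
But 4831 is not a multiple of 3 (it leaves remainder 1).
So the equation is unsolvable over ℤ.

No, no such integers exist.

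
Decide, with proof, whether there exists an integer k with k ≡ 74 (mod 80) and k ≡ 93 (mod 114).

gcd(80, 114) = 2. If k ≡ 74 (mod 80) and k ≡ 93 (mod 114), then k ≡ 74 (mod 2) and k ≡ 93 (mod 2).
However 74 ≡ 0 and 93 ≡ 1 (mod 2), and 0 ≠ 1.
Hence the system has no solution.

There is no such integer.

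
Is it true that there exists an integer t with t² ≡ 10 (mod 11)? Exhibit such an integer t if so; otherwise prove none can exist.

No, no such integer exists.

Squares mod 11 repeat after t = 5 (as (−t)² = t²); for t = 0..5 they are 0, 1, 4, 9, 5, 3.
The set of squares mod 11 is therefore {0, 1, 3, 4, 5, 9}, which does not contain 10.
Therefore t² ≡ 10 (mod 11) has no solution.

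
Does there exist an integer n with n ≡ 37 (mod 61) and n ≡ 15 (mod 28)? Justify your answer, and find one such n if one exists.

n = 1135

The moduli 61 and 28 are coprime, so by the Chinese Remainder Theorem a unique solution modulo 1708 exists.
Write n = 37 + 61t and require 37 + 61t ≡ 15 (mod 28), i.e. 61t ≡ 6 (mod 28).
61 ≡ 5 (mod 28), so this reads 5t ≡ 6 (mod 28). Since 5·17 = 85 = 3·28 + 1, the inverse of 5 mod 28 is 17.
Multiplying by 17: t ≡ 17·6 = 102 ≡ 18 (mod 28).
With t = 18: n = 37 + 61·18 = 1135.
Verify: 1135 = 18·61 + 37 and 1135 = 40·28 + 15. ✓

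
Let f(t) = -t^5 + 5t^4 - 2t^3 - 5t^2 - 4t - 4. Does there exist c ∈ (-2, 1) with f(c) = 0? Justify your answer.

f(-2) = 112 and f(1) = -11, which have opposite signs.
Since f is a polynomial it is continuous on [-2, 1].
By the Intermediate Value Theorem f must vanish at some point of (-2, 1).

Yes, f has a root in the interval.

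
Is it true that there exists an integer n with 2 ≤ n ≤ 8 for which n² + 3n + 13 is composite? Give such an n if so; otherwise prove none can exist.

There is no such integer n in that range.

The values for n = 2, 3, …, 8 are 23, 31, 41, 53, 67, 83, 101, and each of these is prime.
So no value in the range makes the expression composite.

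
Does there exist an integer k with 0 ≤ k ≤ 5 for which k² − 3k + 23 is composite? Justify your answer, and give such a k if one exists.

k = 4

At k = 4: 4² − 3·4 + 23 = 27 = 3·9, which is composite.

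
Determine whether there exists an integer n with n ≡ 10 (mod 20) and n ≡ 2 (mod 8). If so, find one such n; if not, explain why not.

Here gcd(20, 8) = 4, and both 10 and 2 leave remainder 2 mod 4, so the system is consistent.
The smallest candidate n = 10 works directly: 10 ≡ 2 (mod 8).
Check: 10 mod 20 = 10, 10 mod 8 = 2. ✓

n = 10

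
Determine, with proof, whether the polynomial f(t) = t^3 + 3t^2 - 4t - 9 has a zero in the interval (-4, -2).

f(-4) = -9 and f(-2) = 3, which have opposite signs.
As a polynomial, f is continuous on every closed interval.
By the Intermediate Value Theorem f must vanish at some point of (-4, -2).

Yes, f has a root in the interval.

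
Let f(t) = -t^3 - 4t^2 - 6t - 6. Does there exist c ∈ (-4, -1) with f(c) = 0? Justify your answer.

f(-4) = 18 and f(-1) = -3, which have opposite signs.
Since f is a polynomial it is continuous on [-4, -1].
By the Intermediate Value Theorem, f takes the value 0 somewhere in the open interval.

Such a root exists.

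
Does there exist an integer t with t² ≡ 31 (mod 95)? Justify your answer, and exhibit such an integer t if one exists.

No such integer exists.

Reduce modulo 19, which divides 95: we would need t² ≡ 12 (mod 19).
Squares mod 19 repeat after t = 9 (as (−t)² = t²); for t = 0..9 they are 0, 1, 4, 9, 16, 6, 17, 11, 7, 5.
So the quadratic residues mod 19 are {0, 1, 4, 5, 6, 7, 9, 11, 16, 17}, and 12 is not among them.
Therefore t² ≡ 31 (mod 95) has no solution.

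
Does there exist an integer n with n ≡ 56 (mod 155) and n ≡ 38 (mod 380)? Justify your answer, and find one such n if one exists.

gcd(155, 380) = 5. If n ≡ 56 (mod 155) and n ≡ 38 (mod 380), then n ≡ 56 (mod 5) and n ≡ 38 (mod 5).
However 56 ≡ 1 and 38 ≡ 3 (mod 5), and 1 ≠ 3.
So no integer satisfies both congruences.

No such integer exists.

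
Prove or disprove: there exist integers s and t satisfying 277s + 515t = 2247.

277 and 515 are coprime, so 277s + 515t ranges over all of ℤ.
Dividing repeatedly: 515 = 1·277 + 238, 277 = 1·238 + 39, 238 = 6·39 + 4, 39 = 9·4 + 3, 4 = 1·3 + 1, 3 = 3·1 + 0.
Back-substituting, 1 = 4 − 1·3 = 4 − (39 − 9·4) = −39 + 10·4 = −39 + 10·(238 − 6·39) = 10·238 − 61·39 = 10·238 − 61·(277 − 1·238) = −61·277 + 71·238 = −61·277 + 71·(515 − 1·277) = 71·515 − 132·277; that is, 277·(-132) + 515·71 = 1.
Multiplying through by 2247: s = (-132)·2247 = -296604, t = 71·2247 = 159537 is a solution.
The general solution is s = -296604 + 515k, t = 159537 − 277k; taking k = 576 gives the smaller pair s = 36, t = -15.
Check: 277·36 + 515·(-15) = 9972 − 7725 = 2247. ✓

s = 36, t = -15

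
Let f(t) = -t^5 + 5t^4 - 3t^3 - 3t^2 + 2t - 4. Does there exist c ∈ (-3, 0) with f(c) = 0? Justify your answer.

f(-3) = 692 and f(0) = -4, which have opposite signs.
As a polynomial, f is continuous on every closed interval.
By the Intermediate Value Theorem f must vanish at some point of (-3, 0).

Yes, such a c exists.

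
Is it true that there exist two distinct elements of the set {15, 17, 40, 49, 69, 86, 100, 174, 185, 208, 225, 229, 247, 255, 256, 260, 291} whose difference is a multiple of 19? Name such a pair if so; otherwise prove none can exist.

Residues mod 19: 15↦15, 17↦17, 40↦2, 49↦11, 69↦12, 86↦10, 100↦5, 174↦3, 185↦14, 208↦18, 225↦16, 229↦1, 247↦0, 255↦8, 256↦9, 260↦13, 291↦6.
All 17 residues are distinct, so no two elements differ by a multiple of 19.

There is no such pair.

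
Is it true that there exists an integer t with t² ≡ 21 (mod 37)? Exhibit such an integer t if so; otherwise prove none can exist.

t = 24 works: 24² = 576, and 576 − 21 = 555 = 15·37.

t = 24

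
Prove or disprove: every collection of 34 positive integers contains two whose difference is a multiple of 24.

There are exactly 24 possible remainders on division by 24.
Since 34 > 24, two of the 34 integers must share a residue class by the pigeonhole principle; call them a and b.
Equal remainders mean a − b ≡ 0 (mod 24), so 24 divides their difference.

Yes.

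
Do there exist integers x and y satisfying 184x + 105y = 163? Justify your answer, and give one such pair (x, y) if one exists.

x = 22, y = -37

184 and 105 are coprime, so 184x + 105y ranges over all of ℤ.
Run the Euclidean algorithm on 184 and 105: 184 = 1·105 + 79, 105 = 1·79 + 26, 79 = 3·26 + 1, 26 = 26·1 + 0.
Working back up the chain: 1 = 79 − 3·26 = 79 − 3·(105 − 1·79) = −3·105 + 4·79 = −3·105 + 4·(184 − 1·105) = 4·184 − 7·105. So 184·4 + 105·(-7) = 1.
Times 163: 184·652 + 105·(-1141) = 163, so (652, -1141) solves it.
Shifting by a multiple of (105, −184) keeps it a solution: x = 652 − 6·105 = 22, y = -1141 + 6·184 = -37.
Check: 184·22 + 105·(-37) = 4048 − 3885 = 163. ✓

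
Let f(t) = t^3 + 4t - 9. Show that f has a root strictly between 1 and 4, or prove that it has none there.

f(1) = -4 and f(4) = 71, which have opposite signs.
As a polynomial, f is continuous on every closed interval.
By the Intermediate Value Theorem f must vanish at some point of (1, 4).

Such a root exists.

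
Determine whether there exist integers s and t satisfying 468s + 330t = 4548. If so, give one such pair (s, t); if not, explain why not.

Every value of 468s + 330t is a multiple of gcd(468, 330) = 6; since 6 ∣ 4548, solutions exist.
Dividing through by 6 reduces the equation to 78s + 55t = 758.
Dividing repeatedly: 78 = 1·55 + 23, 55 = 2·23 + 9, 23 = 2·9 + 5, 9 = 1·5 + 4, 5 = 1·4 + 1, 4 = 4·1 + 0.
Back-substituting, 1 = 5 − 1·4 = 5 − (9 − 1·5) = −9 + 2·5 = −9 + 2·(23 − 2·9) = 2·23 − 5·9 = 2·23 − 5·(55 − 2·23) = −5·55 + 12·23 = −5·55 + 12·(78 − 1·55) = 12·78 − 17·55; that is, 78·12 + 55·(-17) = 1.
Multiplying through by 758: s = 12·758 = 9096, t = (-17)·758 = -12886 is a solution.
Shifting by a multiple of (55, −78) keeps it a solution: s = 9096 − 165·55 = 21, t = -12886 + 165·78 = -16.
Check: 468·21 + 330·(-16) = 9828 − 5280 = 4548. ✓

s = 21, t = -16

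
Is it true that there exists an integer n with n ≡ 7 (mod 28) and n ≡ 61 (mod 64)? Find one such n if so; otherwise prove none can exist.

No, no such integer exists.

Reduce both congruences modulo 4, which divides 28 and 64: they say n ≡ 7 (mod 4) and n ≡ 61 (mod 4).
But 7 mod 4 = 3 while 61 mod 4 = 1, a contradiction.
Hence the system has no solution.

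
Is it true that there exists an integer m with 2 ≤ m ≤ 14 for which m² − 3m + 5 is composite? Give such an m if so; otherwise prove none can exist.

At m = 13: 13² − 3·13 + 5 = 135 = 3·45, which is composite.

m = 13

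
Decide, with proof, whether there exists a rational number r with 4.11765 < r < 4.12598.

Scale by 8: the interval becomes (32.94120, 33.00784), which contains the integer 33.
Dividing back, 4.11765 < 33/8 < 4.12598, and 33/8 is rational.

r = 33/8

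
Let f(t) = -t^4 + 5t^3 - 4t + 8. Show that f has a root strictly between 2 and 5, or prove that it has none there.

Such a root exists.

f(2) = 24 and f(5) = -12, which have opposite signs.
f is continuous everywhere (it is a polynomial), in particular on [2, 5].
By the Intermediate Value Theorem, f takes the value 0 somewhere in the open interval.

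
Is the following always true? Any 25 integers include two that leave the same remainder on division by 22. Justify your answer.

Each integer lies in one of the 22 residue classes modulo 22.
Since 25 > 22, two of the 25 integers must share a residue class by the pigeonhole principle; call them a and b.
So a and b have equal remainders mod 22, which is exactly what was to be shown.

True.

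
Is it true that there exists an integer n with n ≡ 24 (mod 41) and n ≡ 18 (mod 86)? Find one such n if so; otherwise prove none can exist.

gcd(41, 86) = 1, so the Chinese Remainder Theorem guarantees exactly one residue class mod 3526 satisfying both.
Write n = 24 + 41t and require 24 + 41t ≡ 18 (mod 86), i.e. 41t ≡ 80 (mod 86).
Since 41·21 = 861 = 10·86 + 1, the inverse of 41 mod 86 is 21.
Therefore t ≡ 21·80 = 1680 ≡ 46 (mod 86).
Taking t = 46 gives n = 24 + 41·46 = 1910.
Check: 1910 mod 41 = 24, 1910 mod 86 = 18. ✓

n = 1910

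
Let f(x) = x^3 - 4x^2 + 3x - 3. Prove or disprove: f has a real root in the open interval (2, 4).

Yes, f has a root in the interval.

f(2) = -5 and f(4) = 9, which have opposite signs.
Since f is a polynomial it is continuous on [2, 4].
By the Intermediate Value Theorem, f takes the value 0 somewhere in the open interval.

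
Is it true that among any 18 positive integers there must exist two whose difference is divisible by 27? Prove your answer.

Consider the 18 integers 32, 33, …, 49. They lie in distinct residue classes modulo 27, since 18 ≤ 27.
No two share a residue, so no pair has difference divisible by 27; the claim fails for this set.

No, the set {32, 33, 34, 35, 36, 37, 38, 39, 40, 41, 42, 43, 44, 45, 46, 47, 48, 49} is a counterexample.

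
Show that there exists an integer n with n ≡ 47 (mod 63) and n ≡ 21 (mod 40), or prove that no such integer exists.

n = 1181

The moduli 63 and 40 are coprime, so by the Chinese Remainder Theorem a unique solution modulo 2520 exists.
Any solution of the first congruence is n = 47 + 63t; substituting into the second, 63t ≡ 21 − 47 ≡ 14 (mod 40).
63 ≡ 23 (mod 40), so this reads 23t ≡ 14 (mod 40). Invert 23 mod 40 by the Euclidean algorithm: 40 = 1·23 + 17, 23 = 1·17 + 6, 17 = 2·6 + 5, 6 = 1·5 + 1, 5 = 5·1 + 0; back-substituting, 1 = 6 − 1·5 = 6 − (17 − 2·6) = −17 + 3·6 = −17 + 3·(23 − 1·17) = 3·23 − 4·17 = 3·23 − 4·(40 − 1·23) = −4·40 + 7·23. Hence 23·7 ≡ 1, so 23⁻¹ ≡ 7 (mod 40).
Multiplying by 7: t ≡ 7·14 = 98 ≡ 18 (mod 40).
Taking t = 18 gives n = 47 + 63·18 = 1181.
Indeed 1181 ≡ 47 (mod 63) and 1181 ≡ 21 (mod 40).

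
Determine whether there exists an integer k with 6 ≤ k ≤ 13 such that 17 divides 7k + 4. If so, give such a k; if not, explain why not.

The values of 7k + 4 for k = 6, 7, …, 13 are 46, 53, 60, 67, 74, 81, 88, 95; reduced mod 17 these are 12, 2, 9, 16, 6, 13, 3, 10.
None is 0, so 17 never divides 7k + 4 on this range.

No, no such integer k in that range exists.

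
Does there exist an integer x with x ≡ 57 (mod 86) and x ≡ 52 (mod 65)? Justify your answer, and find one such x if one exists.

gcd(86, 65) = 1, so the Chinese Remainder Theorem guarantees exactly one residue class mod 5590 satisfying both.
Write x = 57 + 86t and require 57 + 86t ≡ 52 (mod 65), i.e. 86t ≡ 60 (mod 65).
86 ≡ 21 (mod 65), so this reads 21t ≡ 60 (mod 65). Since 21·31 = 651 = 10·65 + 1, the inverse of 21 mod 65 is 31.
Therefore t ≡ 31·60 = 1860 ≡ 40 (mod 65).
Taking t = 40 gives x = 57 + 86·40 = 3497.
Verify: 3497 = 40·86 + 57 and 3497 = 53·65 + 52. ✓

x = 3497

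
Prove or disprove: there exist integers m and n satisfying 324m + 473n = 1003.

m = 425, n = -289

Since gcd(324, 473) = 1, every integer is an integer combination of 324 and 473.
Run the Euclidean algorithm on 473 and 324: 473 = 1·324 + 149, 324 = 2·149 + 26, 149 = 5·26 + 19, 26 = 1·19 + 7, 19 = 2·7 + 5, 7 = 1·5 + 2, 5 = 2·2 + 1, 2 = 2·1 + 0.
Unwinding: 1 = 5 − 2·2 = 5 − 2·(7 − 1·5) = −2·7 + 3·5 = −2·7 + 3·(19 − 2·7) = 3·19 − 8·7 = 3·19 − 8·(26 − 1·19) = −8·26 + 11·19 = −8·26 + 11·(149 − 5·26) = 11·149 − 63·26 = 11·149 − 63·(324 − 2·149) = −63·324 + 137·149 = −63·324 + 137·(473 − 1·324) = 137·473 − 200·324, i.e. 324·(-200) + 473·137 = 1.
Scaling by 1003 gives the particular solution (m, n) = (-200600, 137411).
Shifting by a multiple of (473, −324) keeps it a solution: m = -200600 + 425·473 = 425, n = 137411 − 425·324 = -289.
Check: 324·425 + 473·(-289) = 137700 − 136697 = 1003. ✓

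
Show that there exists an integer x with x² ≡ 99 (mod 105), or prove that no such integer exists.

x = 78

Take x = 78. Then 78² = 6084 = 57·105 + 99, so 78² ≡ 99 (mod 105).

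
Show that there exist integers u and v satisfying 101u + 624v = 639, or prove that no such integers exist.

101 and 624 are coprime, so 101u + 624v ranges over all of ℤ.
Dividing repeatedly: 624 = 6·101 + 18, 101 = 5·18 + 11, 18 = 1·11 + 7, 11 = 1·7 + 4, 7 = 1·4 + 3, 4 = 1·3 + 1, 3 = 3·1 + 0.
Working back up the chain: 1 = 4 − 1·3 = 4 − (7 − 1·4) = −7 + 2·4 = −7 + 2·(11 − 1·7) = 2·11 − 3·7 = 2·11 − 3·(18 − 1·11) = −3·18 + 5·11 = −3·18 + 5·(101 − 5·18) = 5·101 − 28·18 = 5·101 − 28·(624 − 6·101) = −28·624 + 173·101. So 101·173 + 624·(-28) = 1.
Multiplying through by 639: u = 173·639 = 110547, v = (-28)·639 = -17892 is a solution.
The general solution is u = 110547 + 624k, v = -17892 − 101k; taking k = -177 gives the smaller pair u = 99, v = -15.
Check: 101·99 + 624·(-15) = 9999 − 9360 = 639. ✓

u = 99, v = -15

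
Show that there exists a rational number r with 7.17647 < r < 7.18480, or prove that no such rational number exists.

Multiplying by 11: 11·7.17647 = 78.94117 and 11·7.18480 = 79.03280, so the integer 79 lies strictly between them.
Dividing back, 7.17647 < 79/11 < 7.18480, and 79/11 is rational.

r = 79/11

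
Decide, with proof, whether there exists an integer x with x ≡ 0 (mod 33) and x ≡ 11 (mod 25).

Since 33 and 25 share no common factor, CRT says the pair of congruences has a solution (unique mod 825).
Write x = 0 + 33t and require 0 + 33t ≡ 11 (mod 25), i.e. 33t ≡ 11 (mod 25).
33 ≡ 8 (mod 25), so this reads 8t ≡ 11 (mod 25). Note 8·22 = 176 ≡ 1 (mod 25) (as 176 − 1 = 7·25), so 8⁻¹ ≡ 22.
Therefore t ≡ 22·11 = 242 ≡ 17 (mod 25).
Taking t = 17 gives x = 0 + 33·17 = 561.
Verify: 561 = 17·33 + 0 and 561 = 22·25 + 11. ✓

x = 561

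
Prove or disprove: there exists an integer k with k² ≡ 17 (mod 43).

k = 24

Take k = 24. Then 24² = 576 = 13·43 + 17, so 24² ≡ 17 (mod 43).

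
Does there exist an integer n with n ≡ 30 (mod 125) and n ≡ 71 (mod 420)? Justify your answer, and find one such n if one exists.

There is no such integer.

Reduce both congruences modulo 5, which divides 125 and 420: they say n ≡ 30 (mod 5) and n ≡ 71 (mod 5).
But 30 mod 5 = 0 while 71 mod 5 = 1, a contradiction.
Therefore no such n exists.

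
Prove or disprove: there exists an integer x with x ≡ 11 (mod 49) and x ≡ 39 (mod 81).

Since 49 and 81 share no common factor, CRT says the pair of congruences has a solution (unique mod 3969).
Write x = 11 + 49t and require 11 + 49t ≡ 39 (mod 81), i.e. 49t ≡ 28 (mod 81).
Invert 49 mod 81 by the Euclidean algorithm: 81 = 1·49 + 32, 49 = 1·32 + 17, 32 = 1·17 + 15, 17 = 1·15 + 2, 15 = 7·2 + 1, 2 = 2·1 + 0; back-substituting, 1 = 15 − 7·2 = 15 − 7·(17 − 1·15) = −7·17 + 8·15 = −7·17 + 8·(32 − 1·17) = 8·32 − 15·17 = 8·32 − 15·(49 − 1·32) = −15·49 + 23·32 = −15·49 + 23·(81 − 1·49) = 23·81 − 38·49. Hence 49·(-38) ≡ 1, so 49⁻¹ ≡ -38 ≡ 43 (mod 81).
Multiplying by 43: t ≡ 43·28 = 1204 ≡ 70 (mod 81).
Taking t = 70 gives x = 11 + 49·70 = 3441.
Check: 3441 mod 49 = 11, 3441 mod 81 = 39. ✓

x = 3441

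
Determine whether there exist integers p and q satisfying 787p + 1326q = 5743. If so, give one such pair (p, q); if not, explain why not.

Since gcd(787, 1326) = 1, every integer is an integer combination of 787 and 1326.
Euclidean algorithm: 1326 = 1·787 + 539, 787 = 1·539 + 248, 539 = 2·248 + 43, 248 = 5·43 + 33, 43 = 1·33 + 10, 33 = 3·10 + 3, 10 = 3·3 + 1, 3 = 3·1 + 0.
Back-substituting, 1 = 10 − 3·3 = 10 − 3·(33 − 3·10) = −3·33 + 10·10 = −3·33 + 10·(43 − 1·33) = 10·43 − 13·33 = 10·43 − 13·(248 − 5·43) = −13·248 + 75·43 = −13·248 + 75·(539 − 2·248) = 75·539 − 163·248 = 75·539 − 163·(787 − 1·539) = −163·787 + 238·539 = −163·787 + 238·(1326 − 1·787) = 238·1326 − 401·787; that is, 787·(-401) + 1326·238 = 1.
Times 5743: 787·(-2302943) + 1326·1366834 = 5743, so (-2302943, 1366834) solves it.
Adding 1737·1326 to p and subtracting 1737·787 from q gives the tidier solution (319, -185).
Indeed 787·319 + 1326·(-185) = 251053 − 245310 = 5743.

p = 319, q = -185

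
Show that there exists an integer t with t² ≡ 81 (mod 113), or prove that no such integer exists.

Take t = 9. Then 9² = 81, and since 0 ≤ 81 < 113 this is already reduced: 9² ≡ 81 (mod 113).

t = 9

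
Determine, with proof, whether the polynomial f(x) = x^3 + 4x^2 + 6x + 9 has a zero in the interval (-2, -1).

No such root exists.

Evaluate at the endpoints: f(-2) = 5, f(-1) = 6 — same sign (positive).
f'(x) = 3x^2 + 8x + 6 has discriminant 8² − 4·3·6 = -8 < 0, so f' has no real roots and is positive for every real x.
Hence f is strictly increasing on ℝ, and in particular on [-2, -1]. A strictly monotone function with same-sign endpoint values stays positive on the whole interval, so f has no zero in (-2, -1).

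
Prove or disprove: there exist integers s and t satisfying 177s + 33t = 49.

There are no such integers.

Any value of 177s + 33t is a multiple of gcd(177, 33) = 3.
However 49 leaves remainder 1 on division by 3.
Therefore 177s + 33t = 49 has no solution in integers.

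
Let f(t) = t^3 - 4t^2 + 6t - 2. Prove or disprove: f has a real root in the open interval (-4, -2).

No such root exists.

Evaluate at the endpoints: f(-4) = -154, f(-2) = -38 — same sign (negative).
The derivative f'(t) = 3t^2 - 8t + 6 is a quadratic with discriminant (-8)² − 4·3·6 = -8 < 0; it never vanishes, so it is always positive (sign of the leading coefficient).
So f is strictly increasing; between -4 and -2 its values lie between f(-4) = -154 and f(-2) = -38, all negative. Therefore f has no root in (-4, -2).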